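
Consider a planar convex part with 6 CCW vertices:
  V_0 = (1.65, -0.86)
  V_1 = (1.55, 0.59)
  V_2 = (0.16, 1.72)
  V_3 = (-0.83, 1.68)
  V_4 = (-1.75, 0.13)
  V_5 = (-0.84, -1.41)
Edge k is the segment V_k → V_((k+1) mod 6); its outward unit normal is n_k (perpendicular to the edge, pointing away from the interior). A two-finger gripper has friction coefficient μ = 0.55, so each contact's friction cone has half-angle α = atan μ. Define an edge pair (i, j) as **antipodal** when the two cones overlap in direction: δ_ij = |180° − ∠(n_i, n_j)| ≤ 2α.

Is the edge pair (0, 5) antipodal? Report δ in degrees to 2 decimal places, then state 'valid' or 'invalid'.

α = atan 0.55 = 28.81°;  2α = 57.62°
edge 0: e_0 = (-0.10, +1.45);  n_0 = (+0.9976, +0.0688)
edge 5: e_5 = (+2.49, +0.55);  n_5 = (+0.2157, -0.9765)
∠(n_0, n_5) = 81.49°
δ = |180° − 81.49°| = 98.51°
98.51° > 2α = 57.62°  →  invalid

δ = 98.51°, invalid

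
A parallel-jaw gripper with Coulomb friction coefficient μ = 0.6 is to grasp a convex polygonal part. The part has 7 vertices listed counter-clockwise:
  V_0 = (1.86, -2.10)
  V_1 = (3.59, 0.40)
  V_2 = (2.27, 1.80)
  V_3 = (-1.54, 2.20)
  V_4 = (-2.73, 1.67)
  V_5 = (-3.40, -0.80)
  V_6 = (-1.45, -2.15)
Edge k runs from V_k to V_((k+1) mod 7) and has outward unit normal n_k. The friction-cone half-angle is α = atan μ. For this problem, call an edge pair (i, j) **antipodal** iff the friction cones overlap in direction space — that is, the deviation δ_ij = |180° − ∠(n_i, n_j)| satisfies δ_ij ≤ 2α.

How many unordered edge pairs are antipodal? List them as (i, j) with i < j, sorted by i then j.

count = 10; pairs: (0,2), (0,3), (0,4), (1,4), (1,5), (1,6), (2,5), (2,6), (3,5), (3,6)

α = atan 0.6 = 30.96°;  2α = 61.93°
n_0 = (+0.8223, -0.5690)
n_1 = (+0.7276, +0.6860)
n_2 = (+0.1044, +0.9945)
n_3 = (-0.4069, +0.9135)
n_4 = (-0.9651, +0.2618)
n_5 = (-0.5692, -0.8222)
n_6 = (+0.0151, -0.9999)
  (0,1): δ = 102.00°  ·
  (0,2): δ = 61.31°  ✓
  (0,3): δ = 31.31°  ✓
  (0,4): δ = 19.51°  ✓
  (0,5): δ = 89.99°  ·
  (0,6): δ = 125.55°  ·
  (1,2): δ = 139.31°  ·
  (1,3): δ = 109.31°  ·
  (1,4): δ = 58.49°  ✓
  (1,5): δ = 11.99°  ✓
  (1,6): δ = 47.55°  ✓
  (2,3): δ = 150.00°  ·
  (2,4): δ = 99.18°  ·
  (2,5): δ = 28.70°  ✓
  (2,6): δ = 6.86°  ✓
  (3,4): δ = 129.18°  ·
  (3,5): δ = 58.70°  ✓
  (3,6): δ = 23.14°  ✓
  (4,5): δ = 109.52°  ·
  (4,6): δ = 73.96°  ·
  (5,6): δ = 144.44°  ·
antipodal pairs: 10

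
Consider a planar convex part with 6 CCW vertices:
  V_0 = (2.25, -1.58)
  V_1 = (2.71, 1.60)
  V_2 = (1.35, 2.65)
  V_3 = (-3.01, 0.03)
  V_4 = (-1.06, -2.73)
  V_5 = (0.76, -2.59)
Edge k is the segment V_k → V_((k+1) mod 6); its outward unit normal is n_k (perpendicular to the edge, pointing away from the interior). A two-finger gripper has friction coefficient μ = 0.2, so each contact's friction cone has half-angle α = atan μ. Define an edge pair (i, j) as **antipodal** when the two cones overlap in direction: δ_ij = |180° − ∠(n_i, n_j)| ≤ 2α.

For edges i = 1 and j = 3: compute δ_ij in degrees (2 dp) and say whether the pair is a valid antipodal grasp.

δ = 17.09°, valid

α = atan 0.2 = 11.31°;  2α = 22.62°
edge 1: e_1 = (-1.36, +1.05);  n_1 = (+0.6111, +0.7915)
edge 3: e_3 = (+1.95, -2.76);  n_3 = (-0.8167, -0.5770)
∠(n_1, n_3) = 162.91°
δ = |180° − 162.91°| = 17.09°
17.09° ≤ 2α = 22.62°  →  valid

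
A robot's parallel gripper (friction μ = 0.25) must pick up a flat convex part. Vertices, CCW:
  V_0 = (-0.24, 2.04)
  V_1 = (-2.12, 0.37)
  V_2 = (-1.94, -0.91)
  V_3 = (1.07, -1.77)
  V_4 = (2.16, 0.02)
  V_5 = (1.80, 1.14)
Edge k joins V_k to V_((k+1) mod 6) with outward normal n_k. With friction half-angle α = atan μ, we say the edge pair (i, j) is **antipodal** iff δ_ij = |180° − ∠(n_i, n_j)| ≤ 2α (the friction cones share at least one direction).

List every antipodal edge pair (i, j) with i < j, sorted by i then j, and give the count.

count = 3; pairs: (0,3), (1,4), (2,5)

α = atan 0.25 = 14.04°;  2α = 28.07°
n_0 = (-0.6641, +0.7476)
n_1 = (-0.9903, -0.1393)
n_2 = (-0.2747, -0.9615)
n_3 = (+0.8541, -0.5201)
n_4 = (+0.9520, +0.3060)
n_5 = (+0.4036, +0.9149)
  (0,1): δ = 123.61°  ·
  (0,2): δ = 57.56°  ·
  (0,3): δ = 17.05°  ✓
  (0,4): δ = 66.20°  ·
  (0,5): δ = 114.58°  ·
  (1,2): δ = 113.95°  ·
  (1,3): δ = 39.34°  ·
  (1,4): δ = 9.81°  ✓
  (1,5): δ = 58.19°  ·
  (2,3): δ = 105.39°  ·
  (2,4): δ = 56.24°  ·
  (2,5): δ = 7.86°  ✓
  (3,4): δ = 130.84°  ·
  (3,5): δ = 82.47°  ·
  (4,5): δ = 131.62°  ·
antipodal pairs: 3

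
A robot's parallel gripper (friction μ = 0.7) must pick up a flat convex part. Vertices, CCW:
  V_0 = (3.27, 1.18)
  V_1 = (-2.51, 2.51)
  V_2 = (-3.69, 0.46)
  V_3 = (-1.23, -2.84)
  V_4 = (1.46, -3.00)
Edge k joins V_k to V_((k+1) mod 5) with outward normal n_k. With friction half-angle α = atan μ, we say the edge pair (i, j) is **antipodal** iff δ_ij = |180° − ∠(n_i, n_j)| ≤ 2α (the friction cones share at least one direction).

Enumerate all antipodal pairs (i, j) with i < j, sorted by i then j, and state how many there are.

count = 5; pairs: (0,2), (0,3), (1,3), (1,4), (2,4)

α = atan 0.7 = 34.99°;  2α = 69.98°
n_0 = (+0.2242, +0.9745)
n_1 = (-0.8667, +0.4989)
n_2 = (-0.8017, -0.5977)
n_3 = (-0.0594, -0.9982)
n_4 = (+0.9177, -0.3974)
  (0,1): δ = 106.97°  ·
  (0,2): δ = 40.34°  ✓
  (0,3): δ = 9.55°  ✓
  (0,4): δ = 79.55°  ·
  (1,2): δ = 113.37°  ·
  (1,3): δ = 63.48°  ✓
  (1,4): δ = 6.51°  ✓
  (2,3): δ = 130.11°  ·
  (2,4): δ = 60.12°  ✓
  (3,4): δ = 110.01°  ·
antipodal pairs: 5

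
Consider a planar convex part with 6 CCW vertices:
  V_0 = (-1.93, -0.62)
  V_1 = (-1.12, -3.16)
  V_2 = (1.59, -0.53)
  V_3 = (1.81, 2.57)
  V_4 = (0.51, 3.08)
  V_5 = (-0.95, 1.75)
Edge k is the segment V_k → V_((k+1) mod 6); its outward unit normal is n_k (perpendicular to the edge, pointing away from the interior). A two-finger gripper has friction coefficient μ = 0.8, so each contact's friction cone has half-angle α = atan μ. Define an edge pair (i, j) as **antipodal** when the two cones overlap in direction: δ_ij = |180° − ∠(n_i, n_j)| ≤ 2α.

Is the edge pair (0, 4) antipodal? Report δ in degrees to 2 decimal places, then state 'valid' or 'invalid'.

α = atan 0.8 = 38.66°;  2α = 77.32°
edge 0: e_0 = (+0.81, -2.54);  n_0 = (-0.9527, -0.3038)
edge 4: e_4 = (-1.46, -1.33);  n_4 = (-0.6734, +0.7393)
∠(n_0, n_4) = 65.36°
δ = |180° − 65.36°| = 114.64°
114.64° > 2α = 77.32°  →  invalid

δ = 114.64°, invalid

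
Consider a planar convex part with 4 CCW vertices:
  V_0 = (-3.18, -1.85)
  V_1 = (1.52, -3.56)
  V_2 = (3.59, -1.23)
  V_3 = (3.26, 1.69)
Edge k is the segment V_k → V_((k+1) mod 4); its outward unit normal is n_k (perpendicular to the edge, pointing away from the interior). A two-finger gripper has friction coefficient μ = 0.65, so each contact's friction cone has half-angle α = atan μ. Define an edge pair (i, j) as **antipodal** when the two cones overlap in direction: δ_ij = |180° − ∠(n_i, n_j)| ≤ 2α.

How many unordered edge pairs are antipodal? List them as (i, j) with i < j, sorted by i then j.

count = 3; pairs: (0,2), (0,3), (1,3)

α = atan 0.65 = 33.02°;  2α = 66.05°
n_0 = (-0.3419, -0.9397)
n_1 = (+0.7476, -0.6642)
n_2 = (+0.9937, +0.1123)
n_3 = (-0.4817, +0.8763)
  (0,1): δ = 111.63°  ·
  (0,2): δ = 63.56°  ✓
  (0,3): δ = 48.79°  ✓
  (1,2): δ = 131.93°  ·
  (1,3): δ = 19.58°  ✓
  (2,3): δ = 67.65°  ·
antipodal pairs: 3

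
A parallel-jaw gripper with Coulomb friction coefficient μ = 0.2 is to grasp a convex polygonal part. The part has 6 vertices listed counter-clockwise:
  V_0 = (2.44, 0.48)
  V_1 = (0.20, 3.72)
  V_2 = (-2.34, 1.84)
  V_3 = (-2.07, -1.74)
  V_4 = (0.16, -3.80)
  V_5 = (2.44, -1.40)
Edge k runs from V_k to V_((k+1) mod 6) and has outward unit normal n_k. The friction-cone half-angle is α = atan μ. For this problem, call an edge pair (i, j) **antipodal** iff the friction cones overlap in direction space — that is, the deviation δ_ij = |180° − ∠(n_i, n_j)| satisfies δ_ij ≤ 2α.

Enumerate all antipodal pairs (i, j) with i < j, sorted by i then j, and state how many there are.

count = 3; pairs: (0,3), (1,4), (2,5)

α = atan 0.2 = 11.31°;  2α = 22.62°
n_0 = (+0.8226, +0.5687)
n_1 = (-0.5949, +0.8038)
n_2 = (-0.9972, -0.0752)
n_3 = (-0.6786, -0.7346)
n_4 = (+0.7250, -0.6887)
n_5 = (+1.0000, -0.0000)
  (0,1): δ = 88.15°  ·
  (0,2): δ = 30.35°  ·
  (0,3): δ = 12.61°  ✓
  (0,4): δ = 101.81°  ·
  (0,5): δ = 145.34°  ·
  (1,2): δ = 122.19°  ·
  (1,3): δ = 79.24°  ·
  (1,4): δ = 9.96°  ✓
  (1,5): δ = 53.49°  ·
  (2,3): δ = 137.04°  ·
  (2,4): δ = 47.84°  ·
  (2,5): δ = 4.31°  ✓
  (3,4): δ = 90.80°  ·
  (3,5): δ = 47.27°  ·
  (4,5): δ = 136.47°  ·
antipodal pairs: 3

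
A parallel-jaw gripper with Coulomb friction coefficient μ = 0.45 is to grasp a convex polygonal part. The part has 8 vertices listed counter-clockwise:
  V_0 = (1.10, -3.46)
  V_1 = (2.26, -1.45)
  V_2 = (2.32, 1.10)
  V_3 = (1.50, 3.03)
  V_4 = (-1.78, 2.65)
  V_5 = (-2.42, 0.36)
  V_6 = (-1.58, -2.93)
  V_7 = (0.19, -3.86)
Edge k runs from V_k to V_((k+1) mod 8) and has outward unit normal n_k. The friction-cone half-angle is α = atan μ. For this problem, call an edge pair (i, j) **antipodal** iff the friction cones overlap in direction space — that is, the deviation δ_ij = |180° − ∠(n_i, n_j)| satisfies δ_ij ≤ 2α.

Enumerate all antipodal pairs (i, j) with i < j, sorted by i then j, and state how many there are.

α = atan 0.45 = 24.23°;  2α = 48.46°
n_0 = (+0.8661, -0.4998)
n_1 = (+0.9997, -0.0235)
n_2 = (+0.9204, +0.3910)
n_3 = (-0.1151, +0.9934)
n_4 = (-0.9631, +0.2692)
n_5 = (-0.9689, -0.2474)
n_6 = (-0.4651, -0.8852)
n_7 = (+0.4024, -0.9155)
  (0,1): δ = 151.36°  ·
  (0,2): δ = 126.99°  ·
  (0,3): δ = 53.40°  ·
  (0,4): δ = 14.38°  ✓
  (0,5): δ = 44.31°  ✓
  (0,6): δ = 92.27°  ·
  (0,7): δ = 143.72°  ·
  (1,2): δ = 155.63°  ·
  (1,3): δ = 82.04°  ·
  (1,4): δ = 14.27°  ✓
  (1,5): δ = 15.67°  ✓
  (1,6): δ = 63.63°  ·
  (1,7): δ = 115.08°  ·
  (2,3): δ = 106.41°  ·
  (2,4): δ = 38.63°  ✓
  (2,5): δ = 8.70°  ✓
  (2,6): δ = 39.26°  ✓
  (2,7): δ = 90.71°  ·
  (3,4): δ = 112.22°  ·
  (3,5): δ = 82.29°  ·
  (3,6): δ = 34.33°  ✓
  (3,7): δ = 17.12°  ✓
  (4,5): δ = 150.06°  ·
  (4,6): δ = 102.10°  ·
  (4,7): δ = 50.66°  ·
  (5,6): δ = 132.04°  ·
  (5,7): δ = 80.59°  ·
  (6,7): δ = 128.55°  ·
antipodal pairs: 9

count = 9; pairs: (0,4), (0,5), (1,4), (1,5), (2,4), (2,5), (2,6), (3,6), (3,7)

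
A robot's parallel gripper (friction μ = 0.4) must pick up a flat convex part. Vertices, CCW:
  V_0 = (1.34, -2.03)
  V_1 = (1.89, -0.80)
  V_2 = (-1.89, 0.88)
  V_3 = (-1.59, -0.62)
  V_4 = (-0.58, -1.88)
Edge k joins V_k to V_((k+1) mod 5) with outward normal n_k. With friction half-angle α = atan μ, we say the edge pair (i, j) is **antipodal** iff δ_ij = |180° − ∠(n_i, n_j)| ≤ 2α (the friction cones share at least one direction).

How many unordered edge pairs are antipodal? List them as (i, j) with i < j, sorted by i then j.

α = atan 0.4 = 21.80°;  2α = 43.60°
n_0 = (+0.9129, -0.4082)
n_1 = (+0.4061, +0.9138)
n_2 = (-0.9806, -0.1961)
n_3 = (-0.7803, -0.6254)
n_4 = (-0.0779, -0.9970)
  (0,1): δ = 89.87°  ·
  (0,2): δ = 35.40°  ✓
  (0,3): δ = 62.81°  ·
  (0,4): δ = 109.62°  ·
  (1,2): δ = 54.73°  ·
  (1,3): δ = 27.32°  ✓
  (1,4): δ = 19.50°  ✓
  (2,3): δ = 152.59°  ·
  (2,4): δ = 105.78°  ·
  (3,4): δ = 133.18°  ·
antipodal pairs: 3

count = 3; pairs: (0,2), (1,3), (1,4)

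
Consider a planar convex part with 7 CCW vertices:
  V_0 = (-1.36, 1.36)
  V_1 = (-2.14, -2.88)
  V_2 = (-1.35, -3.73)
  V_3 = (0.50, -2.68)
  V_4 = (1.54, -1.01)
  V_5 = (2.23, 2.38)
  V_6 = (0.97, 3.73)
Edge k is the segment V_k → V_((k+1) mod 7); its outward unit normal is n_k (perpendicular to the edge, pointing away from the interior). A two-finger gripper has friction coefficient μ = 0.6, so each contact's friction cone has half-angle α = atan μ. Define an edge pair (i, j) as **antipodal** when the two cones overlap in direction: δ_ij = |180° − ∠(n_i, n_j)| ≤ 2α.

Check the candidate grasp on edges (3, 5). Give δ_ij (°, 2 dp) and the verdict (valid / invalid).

α = atan 0.6 = 30.96°;  2α = 61.93°
edge 3: e_3 = (+1.04, +1.67);  n_3 = (+0.8489, -0.5286)
edge 5: e_5 = (-1.26, +1.35);  n_5 = (+0.7311, +0.6823)
∠(n_3, n_5) = 74.94°
δ = |180° − 74.94°| = 105.06°
105.06° > 2α = 61.93°  →  invalid

δ = 105.06°, invalid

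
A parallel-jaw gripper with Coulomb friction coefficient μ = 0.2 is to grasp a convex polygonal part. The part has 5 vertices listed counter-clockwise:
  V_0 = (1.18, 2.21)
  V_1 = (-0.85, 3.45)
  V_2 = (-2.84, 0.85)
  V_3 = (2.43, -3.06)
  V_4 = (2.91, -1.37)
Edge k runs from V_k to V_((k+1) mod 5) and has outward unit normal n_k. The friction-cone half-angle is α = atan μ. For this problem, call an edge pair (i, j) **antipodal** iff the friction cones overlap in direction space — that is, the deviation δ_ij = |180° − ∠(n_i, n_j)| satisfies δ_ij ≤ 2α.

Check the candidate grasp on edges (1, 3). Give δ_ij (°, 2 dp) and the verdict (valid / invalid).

α = atan 0.2 = 11.31°;  2α = 22.62°
edge 1: e_1 = (-1.99, -2.60);  n_1 = (-0.7941, +0.6078)
edge 3: e_3 = (+0.48, +1.69);  n_3 = (+0.9620, -0.2732)
∠(n_1, n_3) = 158.43°
δ = |180° − 158.43°| = 21.57°
21.57° ≤ 2α = 22.62°  →  valid

δ = 21.57°, valid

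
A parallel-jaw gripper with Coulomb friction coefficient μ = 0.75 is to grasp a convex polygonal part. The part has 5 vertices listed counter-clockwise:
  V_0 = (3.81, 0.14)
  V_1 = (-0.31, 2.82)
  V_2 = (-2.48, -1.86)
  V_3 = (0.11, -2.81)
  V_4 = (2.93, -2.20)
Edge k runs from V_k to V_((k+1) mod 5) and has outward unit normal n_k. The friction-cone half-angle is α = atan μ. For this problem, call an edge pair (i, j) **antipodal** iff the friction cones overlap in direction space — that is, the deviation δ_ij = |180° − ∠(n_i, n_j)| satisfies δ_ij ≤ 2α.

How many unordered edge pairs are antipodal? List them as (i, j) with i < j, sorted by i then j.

α = atan 0.75 = 36.87°;  2α = 73.74°
n_0 = (+0.5453, +0.8383)
n_1 = (-0.9072, +0.4207)
n_2 = (-0.3444, -0.9388)
n_3 = (+0.2114, -0.9774)
n_4 = (+0.9360, -0.3520)
  (0,1): δ = 81.83°  ·
  (0,2): δ = 12.90°  ✓
  (0,3): δ = 45.25°  ✓
  (0,4): δ = 102.43°  ·
  (1,2): δ = 85.27°  ·
  (1,3): δ = 52.92°  ✓
  (1,4): δ = 4.27°  ✓
  (2,3): δ = 147.65°  ·
  (2,4): δ = 90.47°  ·
  (3,4): δ = 122.82°  ·
antipodal pairs: 4

count = 4; pairs: (0,2), (0,3), (1,3), (1,4)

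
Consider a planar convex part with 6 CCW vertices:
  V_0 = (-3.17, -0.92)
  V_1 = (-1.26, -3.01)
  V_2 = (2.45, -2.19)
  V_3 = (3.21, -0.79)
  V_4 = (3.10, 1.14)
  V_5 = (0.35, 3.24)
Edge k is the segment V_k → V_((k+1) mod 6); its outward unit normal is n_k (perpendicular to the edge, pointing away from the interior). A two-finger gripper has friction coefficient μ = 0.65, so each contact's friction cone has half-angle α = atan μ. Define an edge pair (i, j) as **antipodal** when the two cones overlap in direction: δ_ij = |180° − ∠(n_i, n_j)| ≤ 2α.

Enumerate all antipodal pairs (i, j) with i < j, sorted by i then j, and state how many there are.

α = atan 0.65 = 33.02°;  2α = 66.05°
n_0 = (-0.7382, -0.6746)
n_1 = (+0.2158, -0.9764)
n_2 = (+0.8789, -0.4771)
n_3 = (+0.9984, +0.0569)
n_4 = (+0.6069, +0.7948)
n_5 = (-0.7634, +0.6459)
  (0,1): δ = 119.96°  ·
  (0,2): δ = 70.92°  ·
  (0,3): δ = 39.16°  ✓
  (0,4): δ = 10.21°  ✓
  (0,5): δ = 97.34°  ·
  (1,2): δ = 130.96°  ·
  (1,3): δ = 99.20°  ·
  (1,4): δ = 49.83°  ✓
  (1,5): δ = 37.30°  ✓
  (2,3): δ = 148.24°  ·
  (2,4): δ = 98.87°  ·
  (2,5): δ = 11.74°  ✓
  (3,4): δ = 130.63°  ·
  (3,5): δ = 43.50°  ✓
  (4,5): δ = 92.87°  ·
antipodal pairs: 6

count = 6; pairs: (0,3), (0,4), (1,4), (1,5), (2,5), (3,5)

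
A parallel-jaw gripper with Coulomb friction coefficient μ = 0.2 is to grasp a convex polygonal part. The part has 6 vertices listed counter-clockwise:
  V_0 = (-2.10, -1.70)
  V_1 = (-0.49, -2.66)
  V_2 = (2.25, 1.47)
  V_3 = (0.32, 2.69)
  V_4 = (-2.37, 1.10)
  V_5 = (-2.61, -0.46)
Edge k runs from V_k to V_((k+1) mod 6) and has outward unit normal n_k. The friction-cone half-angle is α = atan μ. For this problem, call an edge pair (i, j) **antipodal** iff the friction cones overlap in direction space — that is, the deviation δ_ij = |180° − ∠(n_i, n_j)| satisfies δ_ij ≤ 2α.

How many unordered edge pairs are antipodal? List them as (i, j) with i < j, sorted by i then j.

α = atan 0.2 = 11.31°;  2α = 22.62°
n_0 = (-0.5121, -0.8589)
n_1 = (+0.8333, -0.5528)
n_2 = (+0.5343, +0.8453)
n_3 = (-0.5088, +0.8609)
n_4 = (-0.9884, +0.1521)
n_5 = (-0.9248, -0.3804)
  (0,1): δ = 92.76°  ·
  (0,2): δ = 1.49°  ✓
  (0,3): δ = 61.39°  ·
  (0,4): δ = 112.06°  ·
  (0,5): δ = 143.16°  ·
  (1,2): δ = 88.74°  ·
  (1,3): δ = 25.85°  ·
  (1,4): δ = 24.82°  ·
  (1,5): δ = 55.92°  ·
  (2,3): δ = 117.12°  ·
  (2,4): δ = 66.45°  ·
  (2,5): δ = 35.35°  ·
  (3,4): δ = 129.33°  ·
  (3,5): δ = 98.23°  ·
  (4,5): δ = 148.90°  ·
antipodal pairs: 1

count = 1; pairs: (0,2)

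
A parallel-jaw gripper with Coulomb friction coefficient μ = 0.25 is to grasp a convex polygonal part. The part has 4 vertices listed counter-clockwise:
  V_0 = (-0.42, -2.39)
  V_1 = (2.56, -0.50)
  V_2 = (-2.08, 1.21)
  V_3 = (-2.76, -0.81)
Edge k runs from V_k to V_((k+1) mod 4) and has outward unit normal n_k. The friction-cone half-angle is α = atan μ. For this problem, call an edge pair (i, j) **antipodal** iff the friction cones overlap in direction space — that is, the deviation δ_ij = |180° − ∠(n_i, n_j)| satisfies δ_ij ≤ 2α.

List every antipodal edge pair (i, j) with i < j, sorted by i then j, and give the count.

α = atan 0.25 = 14.04°;  2α = 28.07°
n_0 = (+0.5356, -0.8445)
n_1 = (+0.3458, +0.9383)
n_2 = (-0.9477, +0.3190)
n_3 = (-0.5596, -0.8288)
  (0,1): δ = 52.61°  ·
  (0,2): δ = 39.01°  ·
  (0,3): δ = 113.59°  ·
  (1,2): δ = 88.37°  ·
  (1,3): δ = 13.80°  ✓
  (2,3): δ = 105.42°  ·
antipodal pairs: 1

count = 1; pairs: (1,3)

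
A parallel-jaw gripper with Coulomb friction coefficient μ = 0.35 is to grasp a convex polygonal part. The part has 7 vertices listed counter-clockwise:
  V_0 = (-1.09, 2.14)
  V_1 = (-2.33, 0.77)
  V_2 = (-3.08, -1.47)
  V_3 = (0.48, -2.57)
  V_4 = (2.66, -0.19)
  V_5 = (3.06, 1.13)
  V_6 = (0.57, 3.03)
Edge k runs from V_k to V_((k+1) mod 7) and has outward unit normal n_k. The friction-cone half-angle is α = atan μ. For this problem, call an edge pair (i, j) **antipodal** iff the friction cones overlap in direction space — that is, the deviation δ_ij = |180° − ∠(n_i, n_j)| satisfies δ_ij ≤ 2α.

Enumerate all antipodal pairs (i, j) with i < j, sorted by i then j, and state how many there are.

α = atan 0.35 = 19.29°;  2α = 38.58°
n_0 = (-0.7414, +0.6711)
n_1 = (-0.9483, +0.3175)
n_2 = (-0.2952, -0.9554)
n_3 = (+0.7374, -0.6754)
n_4 = (+0.9570, -0.2900)
n_5 = (+0.6066, +0.7950)
n_6 = (-0.4725, +0.8813)
  (0,1): δ = 156.36°  ·
  (0,2): δ = 65.02°  ·
  (0,3): δ = 0.34°  ✓
  (0,4): δ = 25.29°  ✓
  (0,5): δ = 94.80°  ·
  (0,6): δ = 160.35°  ·
  (1,2): δ = 88.66°  ·
  (1,3): δ = 23.98°  ✓
  (1,4): δ = 1.65°  ✓
  (1,5): δ = 71.17°  ·
  (1,6): δ = 136.71°  ·
  (2,3): δ = 115.32°  ·
  (2,4): δ = 89.69°  ·
  (2,5): δ = 20.17°  ✓
  (2,6): δ = 45.37°  ·
  (3,4): δ = 154.37°  ·
  (3,5): δ = 84.86°  ·
  (3,6): δ = 19.31°  ✓
  (4,5): δ = 110.49°  ·
  (4,6): δ = 44.94°  ·
  (5,6): δ = 114.46°  ·
antipodal pairs: 6

count = 6; pairs: (0,3), (0,4), (1,3), (1,4), (2,5), (3,6)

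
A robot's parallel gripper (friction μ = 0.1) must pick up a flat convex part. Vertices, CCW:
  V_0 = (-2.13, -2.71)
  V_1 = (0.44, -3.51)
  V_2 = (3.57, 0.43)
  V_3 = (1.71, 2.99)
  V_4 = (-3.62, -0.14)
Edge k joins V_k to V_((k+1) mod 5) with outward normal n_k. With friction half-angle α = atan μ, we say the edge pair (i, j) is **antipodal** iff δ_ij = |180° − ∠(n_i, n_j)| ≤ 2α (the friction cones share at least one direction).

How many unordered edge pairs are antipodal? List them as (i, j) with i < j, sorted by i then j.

count = 1; pairs: (2,4)

α = atan 0.1 = 5.71°;  2α = 11.42°
n_0 = (-0.2972, -0.9548)
n_1 = (+0.7830, -0.6220)
n_2 = (+0.8090, +0.5878)
n_3 = (-0.5064, +0.8623)
n_4 = (-0.8651, -0.5016)
  (0,1): δ = 111.17°  ·
  (0,2): δ = 36.71°  ·
  (0,3): δ = 47.71°  ·
  (0,4): δ = 137.39°  ·
  (1,2): δ = 105.54°  ·
  (1,3): δ = 21.11°  ·
  (1,4): δ = 68.57°  ·
  (2,3): δ = 95.58°  ·
  (2,4): δ = 5.90°  ✓
  (3,4): δ = 90.32°  ·
antipodal pairs: 1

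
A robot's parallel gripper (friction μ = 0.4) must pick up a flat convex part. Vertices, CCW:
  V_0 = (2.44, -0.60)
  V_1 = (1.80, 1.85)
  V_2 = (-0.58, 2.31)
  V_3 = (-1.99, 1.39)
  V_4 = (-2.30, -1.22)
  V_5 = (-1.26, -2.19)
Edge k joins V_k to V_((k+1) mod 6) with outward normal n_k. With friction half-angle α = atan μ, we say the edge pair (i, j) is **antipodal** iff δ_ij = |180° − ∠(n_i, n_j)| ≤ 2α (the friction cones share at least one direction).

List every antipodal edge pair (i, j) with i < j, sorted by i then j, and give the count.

α = atan 0.4 = 21.80°;  2α = 43.60°
n_0 = (+0.9675, +0.2527)
n_1 = (+0.1898, +0.9818)
n_2 = (-0.5464, +0.8375)
n_3 = (-0.9930, +0.1179)
n_4 = (-0.6821, -0.7313)
n_5 = (+0.3948, -0.9188)
  (0,1): δ = 115.58°  ·
  (0,2): δ = 71.52°  ·
  (0,3): δ = 21.41°  ✓
  (0,4): δ = 32.35°  ✓
  (0,5): δ = 98.61°  ·
  (1,2): δ = 135.94°  ·
  (1,3): δ = 85.83°  ·
  (1,4): δ = 32.07°  ✓
  (1,5): δ = 34.19°  ✓
  (2,3): δ = 129.90°  ·
  (2,4): δ = 76.13°  ·
  (2,5): δ = 9.87°  ✓
  (3,4): δ = 126.23°  ·
  (3,5): δ = 59.97°  ·
  (4,5): δ = 113.74°  ·
antipodal pairs: 5

count = 5; pairs: (0,3), (0,4), (1,4), (1,5), (2,5)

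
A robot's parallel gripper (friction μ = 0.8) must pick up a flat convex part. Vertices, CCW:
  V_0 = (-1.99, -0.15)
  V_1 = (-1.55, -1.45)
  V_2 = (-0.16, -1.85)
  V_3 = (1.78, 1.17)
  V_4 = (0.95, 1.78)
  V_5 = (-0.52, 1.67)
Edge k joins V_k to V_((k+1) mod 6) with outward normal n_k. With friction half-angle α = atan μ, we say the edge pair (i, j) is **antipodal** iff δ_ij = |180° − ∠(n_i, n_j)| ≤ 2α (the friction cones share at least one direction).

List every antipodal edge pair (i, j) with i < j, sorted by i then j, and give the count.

count = 8; pairs: (0,2), (0,3), (0,4), (1,3), (1,4), (1,5), (2,4), (2,5)

α = atan 0.8 = 38.66°;  2α = 77.32°
n_0 = (-0.9472, -0.3206)
n_1 = (-0.2765, -0.9610)
n_2 = (+0.8414, -0.5405)
n_3 = (+0.5922, +0.8058)
n_4 = (-0.0746, +0.9972)
n_5 = (-0.7779, +0.6283)
  (0,1): δ = 124.75°  ·
  (0,2): δ = 51.42°  ✓
  (0,3): δ = 34.99°  ✓
  (0,4): δ = 75.58°  ✓
  (0,5): δ = 122.37°  ·
  (1,2): δ = 106.66°  ·
  (1,3): δ = 20.26°  ✓
  (1,4): δ = 20.33°  ✓
  (1,5): δ = 67.13°  ✓
  (2,3): δ = 93.60°  ·
  (2,4): δ = 53.00°  ✓
  (2,5): δ = 6.21°  ✓
  (3,4): δ = 139.41°  ·
  (3,5): δ = 92.61°  ·
  (4,5): δ = 133.21°  ·
antipodal pairs: 8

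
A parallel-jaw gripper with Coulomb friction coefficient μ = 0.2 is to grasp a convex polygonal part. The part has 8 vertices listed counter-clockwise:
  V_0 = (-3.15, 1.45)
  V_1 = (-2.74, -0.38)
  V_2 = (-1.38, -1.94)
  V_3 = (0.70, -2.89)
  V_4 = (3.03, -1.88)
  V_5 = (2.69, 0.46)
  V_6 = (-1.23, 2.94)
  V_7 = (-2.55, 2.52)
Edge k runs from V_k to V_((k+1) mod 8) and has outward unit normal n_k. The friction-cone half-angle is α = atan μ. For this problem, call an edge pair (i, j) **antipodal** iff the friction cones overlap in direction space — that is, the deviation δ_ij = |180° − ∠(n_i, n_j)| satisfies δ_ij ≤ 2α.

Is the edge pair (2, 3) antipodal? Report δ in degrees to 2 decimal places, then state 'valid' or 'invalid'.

α = atan 0.2 = 11.31°;  2α = 22.62°
edge 2: e_2 = (+2.08, -0.95);  n_2 = (-0.4154, -0.9096)
edge 3: e_3 = (+2.33, +1.01);  n_3 = (+0.3977, -0.9175)
∠(n_2, n_3) = 47.98°
δ = |180° − 47.98°| = 132.02°
132.02° > 2α = 22.62°  →  invalid

δ = 132.02°, invalid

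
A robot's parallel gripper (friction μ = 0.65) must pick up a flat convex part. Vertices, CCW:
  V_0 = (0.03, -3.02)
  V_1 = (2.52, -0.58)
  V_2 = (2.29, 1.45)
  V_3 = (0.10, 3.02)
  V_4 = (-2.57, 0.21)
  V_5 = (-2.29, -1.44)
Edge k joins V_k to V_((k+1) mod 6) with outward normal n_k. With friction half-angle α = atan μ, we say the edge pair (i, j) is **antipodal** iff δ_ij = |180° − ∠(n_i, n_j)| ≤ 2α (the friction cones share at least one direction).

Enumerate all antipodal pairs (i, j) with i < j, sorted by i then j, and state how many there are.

count = 7; pairs: (0,3), (0,4), (1,3), (1,4), (1,5), (2,4), (2,5)

α = atan 0.65 = 33.02°;  2α = 66.05°
n_0 = (+0.6999, -0.7142)
n_1 = (+0.9936, +0.1126)
n_2 = (+0.5826, +0.8127)
n_3 = (-0.7249, +0.6888)
n_4 = (-0.9859, -0.1673)
n_5 = (-0.5629, -0.8265)
  (0,1): δ = 127.95°  ·
  (0,2): δ = 80.06°  ·
  (0,3): δ = 2.04°  ✓
  (0,4): δ = 55.21°  ✓
  (0,5): δ = 101.32°  ·
  (1,2): δ = 132.10°  ·
  (1,3): δ = 50.00°  ✓
  (1,4): δ = 3.17°  ✓
  (1,5): δ = 49.28°  ✓
  (2,3): δ = 97.90°  ·
  (2,4): δ = 44.73°  ✓
  (2,5): δ = 1.38°  ✓
  (3,4): δ = 126.83°  ·
  (3,5): δ = 80.72°  ·
  (4,5): δ = 133.89°  ·
antipodal pairs: 7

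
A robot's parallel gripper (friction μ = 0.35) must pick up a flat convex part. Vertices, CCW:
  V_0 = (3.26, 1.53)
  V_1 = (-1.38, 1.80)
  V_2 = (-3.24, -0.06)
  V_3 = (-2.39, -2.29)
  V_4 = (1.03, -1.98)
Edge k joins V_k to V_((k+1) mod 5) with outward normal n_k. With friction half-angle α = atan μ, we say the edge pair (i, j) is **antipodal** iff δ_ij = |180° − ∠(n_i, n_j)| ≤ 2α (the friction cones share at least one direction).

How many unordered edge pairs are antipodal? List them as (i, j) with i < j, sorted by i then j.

α = atan 0.35 = 19.29°;  2α = 38.58°
n_0 = (+0.0581, +0.9983)
n_1 = (-0.7071, +0.7071)
n_2 = (-0.9344, -0.3562)
n_3 = (+0.0903, -0.9959)
n_4 = (+0.8441, -0.5363)
  (0,1): δ = 131.67°  ·
  (0,2): δ = 65.80°  ·
  (0,3): δ = 8.51°  ✓
  (0,4): δ = 60.90°  ·
  (1,2): δ = 114.13°  ·
  (1,3): δ = 39.82°  ·
  (1,4): δ = 12.57°  ✓
  (2,3): δ = 105.69°  ·
  (2,4): δ = 53.29°  ·
  (3,4): δ = 127.61°  ·
antipodal pairs: 2

count = 2; pairs: (0,3), (1,4)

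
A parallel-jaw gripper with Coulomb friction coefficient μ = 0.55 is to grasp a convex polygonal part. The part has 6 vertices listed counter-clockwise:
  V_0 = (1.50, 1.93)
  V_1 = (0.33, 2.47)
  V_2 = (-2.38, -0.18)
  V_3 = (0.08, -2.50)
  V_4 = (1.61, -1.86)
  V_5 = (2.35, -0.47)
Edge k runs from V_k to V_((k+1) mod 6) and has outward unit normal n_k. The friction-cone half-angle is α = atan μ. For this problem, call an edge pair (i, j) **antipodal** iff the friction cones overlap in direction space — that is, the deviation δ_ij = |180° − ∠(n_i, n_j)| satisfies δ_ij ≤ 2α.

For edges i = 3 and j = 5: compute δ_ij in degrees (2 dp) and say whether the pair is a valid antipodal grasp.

δ = 93.20°, invalid

α = atan 0.55 = 28.81°;  2α = 57.62°
edge 3: e_3 = (+1.53, +0.64);  n_3 = (+0.3859, -0.9225)
edge 5: e_5 = (-0.85, +2.40);  n_5 = (+0.9426, +0.3338)
∠(n_3, n_5) = 86.80°
δ = |180° − 86.80°| = 93.20°
93.20° > 2α = 57.62°  →  invalid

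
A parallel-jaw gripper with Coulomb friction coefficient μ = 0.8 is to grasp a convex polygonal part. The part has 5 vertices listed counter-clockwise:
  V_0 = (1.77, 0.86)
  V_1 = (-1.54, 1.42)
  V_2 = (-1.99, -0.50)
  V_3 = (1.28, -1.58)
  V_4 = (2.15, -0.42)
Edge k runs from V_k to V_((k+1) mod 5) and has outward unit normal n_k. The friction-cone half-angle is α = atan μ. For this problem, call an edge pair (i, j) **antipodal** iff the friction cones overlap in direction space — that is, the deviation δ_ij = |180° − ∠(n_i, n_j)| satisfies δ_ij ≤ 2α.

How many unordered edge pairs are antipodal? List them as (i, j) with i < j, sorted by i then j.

count = 5; pairs: (0,2), (0,3), (1,3), (1,4), (2,4)

α = atan 0.8 = 38.66°;  2α = 77.32°
n_0 = (+0.1668, +0.9860)
n_1 = (-0.9736, +0.2282)
n_2 = (-0.3136, -0.9496)
n_3 = (+0.8000, -0.6000)
n_4 = (+0.9586, +0.2846)
  (0,1): δ = 93.59°  ·
  (0,2): δ = 8.67°  ✓
  (0,3): δ = 62.73°  ✓
  (0,4): δ = 116.14°  ·
  (1,2): δ = 95.09°  ·
  (1,3): δ = 23.68°  ✓
  (1,4): δ = 29.73°  ✓
  (2,3): δ = 108.59°  ·
  (2,4): δ = 55.19°  ✓
  (3,4): δ = 126.60°  ·
antipodal pairs: 5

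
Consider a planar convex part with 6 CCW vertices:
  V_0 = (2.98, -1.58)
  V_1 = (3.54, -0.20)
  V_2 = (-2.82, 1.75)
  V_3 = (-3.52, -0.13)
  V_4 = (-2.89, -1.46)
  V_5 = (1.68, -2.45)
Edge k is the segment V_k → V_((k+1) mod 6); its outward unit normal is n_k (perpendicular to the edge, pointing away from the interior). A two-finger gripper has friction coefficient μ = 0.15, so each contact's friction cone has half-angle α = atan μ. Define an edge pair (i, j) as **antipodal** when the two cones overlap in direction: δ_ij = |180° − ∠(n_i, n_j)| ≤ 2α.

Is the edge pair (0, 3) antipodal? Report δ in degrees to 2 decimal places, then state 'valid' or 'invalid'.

δ = 47.43°, invalid

α = atan 0.15 = 8.53°;  2α = 17.06°
edge 0: e_0 = (+0.56, +1.38);  n_0 = (+0.9266, -0.3760)
edge 3: e_3 = (+0.63, -1.33);  n_3 = (-0.9037, -0.4281)
∠(n_0, n_3) = 132.57°
δ = |180° − 132.57°| = 47.43°
47.43° > 2α = 17.06°  →  invalid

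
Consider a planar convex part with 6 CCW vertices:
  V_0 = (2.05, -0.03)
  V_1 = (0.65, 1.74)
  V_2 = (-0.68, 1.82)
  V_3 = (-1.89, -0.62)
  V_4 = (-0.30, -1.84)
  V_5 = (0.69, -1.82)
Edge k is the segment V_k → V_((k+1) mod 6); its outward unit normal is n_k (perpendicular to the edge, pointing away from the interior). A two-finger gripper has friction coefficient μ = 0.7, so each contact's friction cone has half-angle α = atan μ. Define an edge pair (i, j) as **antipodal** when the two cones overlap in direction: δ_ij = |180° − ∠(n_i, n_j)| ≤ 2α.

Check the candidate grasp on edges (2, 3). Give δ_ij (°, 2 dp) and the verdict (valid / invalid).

α = atan 0.7 = 34.99°;  2α = 69.98°
edge 2: e_2 = (-1.21, -2.44);  n_2 = (-0.8959, +0.4443)
edge 3: e_3 = (+1.59, -1.22);  n_3 = (-0.6087, -0.7934)
∠(n_2, n_3) = 78.88°
δ = |180° − 78.88°| = 101.12°
101.12° > 2α = 69.98°  →  invalid

δ = 101.12°, invalid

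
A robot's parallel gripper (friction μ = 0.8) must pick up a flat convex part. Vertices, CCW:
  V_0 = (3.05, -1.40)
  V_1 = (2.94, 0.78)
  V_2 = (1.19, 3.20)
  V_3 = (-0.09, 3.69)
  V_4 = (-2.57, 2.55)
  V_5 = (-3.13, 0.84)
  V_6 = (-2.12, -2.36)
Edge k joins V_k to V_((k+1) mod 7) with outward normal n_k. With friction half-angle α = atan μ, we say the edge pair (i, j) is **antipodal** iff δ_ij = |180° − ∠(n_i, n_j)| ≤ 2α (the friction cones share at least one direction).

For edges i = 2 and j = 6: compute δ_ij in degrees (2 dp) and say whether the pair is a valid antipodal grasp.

α = atan 0.8 = 38.66°;  2α = 77.32°
edge 2: e_2 = (-1.28, +0.49);  n_2 = (+0.3575, +0.9339)
edge 6: e_6 = (+5.17, +0.96);  n_6 = (+0.1826, -0.9832)
∠(n_2, n_6) = 148.53°
δ = |180° − 148.53°| = 31.47°
31.47° ≤ 2α = 77.32°  →  valid

δ = 31.47°, valid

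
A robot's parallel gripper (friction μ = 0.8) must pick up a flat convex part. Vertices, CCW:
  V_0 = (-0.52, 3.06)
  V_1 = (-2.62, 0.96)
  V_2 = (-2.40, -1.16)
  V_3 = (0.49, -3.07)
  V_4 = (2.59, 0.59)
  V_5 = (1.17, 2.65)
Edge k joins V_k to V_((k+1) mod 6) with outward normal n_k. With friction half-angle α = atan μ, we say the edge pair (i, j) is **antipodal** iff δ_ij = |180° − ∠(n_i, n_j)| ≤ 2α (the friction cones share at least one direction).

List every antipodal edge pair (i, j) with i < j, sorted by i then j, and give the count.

count = 7; pairs: (0,3), (1,3), (1,4), (1,5), (2,4), (2,5), (3,5)

α = atan 0.8 = 38.66°;  2α = 77.32°
n_0 = (-0.7071, +0.7071)
n_1 = (-0.9947, -0.1032)
n_2 = (-0.5514, -0.8343)
n_3 = (+0.8674, -0.4977)
n_4 = (+0.8233, +0.5675)
n_5 = (+0.2358, +0.9718)
  (0,1): δ = 129.08°  ·
  (0,2): δ = 78.46°  ·
  (0,3): δ = 15.15°  ✓
  (0,4): δ = 79.58°  ·
  (0,5): δ = 121.36°  ·
  (1,2): δ = 129.39°  ·
  (1,3): δ = 35.77°  ✓
  (1,4): δ = 28.65°  ✓
  (1,5): δ = 70.44°  ✓
  (2,3): δ = 86.39°  ·
  (2,4): δ = 21.96°  ✓
  (2,5): δ = 19.82°  ✓
  (3,4): δ = 115.57°  ·
  (3,5): δ = 73.79°  ✓
  (4,5): δ = 138.22°  ·
antipodal pairs: 7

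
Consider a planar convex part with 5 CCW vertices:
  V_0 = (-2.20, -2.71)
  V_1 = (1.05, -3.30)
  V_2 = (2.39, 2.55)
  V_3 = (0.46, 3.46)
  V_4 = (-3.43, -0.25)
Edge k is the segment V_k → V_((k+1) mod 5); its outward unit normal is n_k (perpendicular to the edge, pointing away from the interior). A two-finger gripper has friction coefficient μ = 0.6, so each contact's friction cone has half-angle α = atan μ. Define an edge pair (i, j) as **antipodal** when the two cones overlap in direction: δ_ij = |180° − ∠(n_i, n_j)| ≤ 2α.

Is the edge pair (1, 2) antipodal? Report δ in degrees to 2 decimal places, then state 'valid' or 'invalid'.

δ = 102.34°, invalid

α = atan 0.6 = 30.96°;  2α = 61.93°
edge 1: e_1 = (+1.34, +5.85);  n_1 = (+0.9748, -0.2233)
edge 2: e_2 = (-1.93, +0.91);  n_2 = (+0.4265, +0.9045)
∠(n_1, n_2) = 77.66°
δ = |180° − 77.66°| = 102.34°
102.34° > 2α = 61.93°  →  invalid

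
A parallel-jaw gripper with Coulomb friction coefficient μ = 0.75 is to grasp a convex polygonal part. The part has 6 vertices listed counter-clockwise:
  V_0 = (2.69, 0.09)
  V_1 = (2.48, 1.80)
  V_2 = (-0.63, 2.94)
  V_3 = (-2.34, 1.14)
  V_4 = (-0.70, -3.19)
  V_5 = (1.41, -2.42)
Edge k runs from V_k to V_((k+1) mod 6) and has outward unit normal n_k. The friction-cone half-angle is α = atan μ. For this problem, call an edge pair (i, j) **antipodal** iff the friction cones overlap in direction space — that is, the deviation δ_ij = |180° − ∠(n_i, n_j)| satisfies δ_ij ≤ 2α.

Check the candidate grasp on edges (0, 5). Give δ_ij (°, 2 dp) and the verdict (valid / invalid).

α = atan 0.75 = 36.87°;  2α = 73.74°
edge 0: e_0 = (-0.21, +1.71);  n_0 = (+0.9925, +0.1219)
edge 5: e_5 = (+1.28, +2.51);  n_5 = (+0.8908, -0.4543)
∠(n_0, n_5) = 34.02°
δ = |180° − 34.02°| = 145.98°
145.98° > 2α = 73.74°  →  invalid

δ = 145.98°, invalid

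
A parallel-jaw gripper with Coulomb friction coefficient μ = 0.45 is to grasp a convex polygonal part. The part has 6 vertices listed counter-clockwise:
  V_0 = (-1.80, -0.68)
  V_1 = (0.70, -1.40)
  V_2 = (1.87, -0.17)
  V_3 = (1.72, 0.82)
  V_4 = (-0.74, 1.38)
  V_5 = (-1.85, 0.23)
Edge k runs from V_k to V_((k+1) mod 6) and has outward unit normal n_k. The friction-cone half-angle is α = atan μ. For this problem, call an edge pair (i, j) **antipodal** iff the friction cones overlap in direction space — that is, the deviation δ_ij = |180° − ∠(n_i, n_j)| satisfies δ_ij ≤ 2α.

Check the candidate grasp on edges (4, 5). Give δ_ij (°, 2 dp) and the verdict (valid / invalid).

α = atan 0.45 = 24.23°;  2α = 48.46°
edge 4: e_4 = (-1.11, -1.15);  n_4 = (-0.7195, +0.6945)
edge 5: e_5 = (+0.05, -0.91);  n_5 = (-0.9985, -0.0549)
∠(n_4, n_5) = 47.13°
δ = |180° − 47.13°| = 132.87°
132.87° > 2α = 48.46°  →  invalid

δ = 132.87°, invalid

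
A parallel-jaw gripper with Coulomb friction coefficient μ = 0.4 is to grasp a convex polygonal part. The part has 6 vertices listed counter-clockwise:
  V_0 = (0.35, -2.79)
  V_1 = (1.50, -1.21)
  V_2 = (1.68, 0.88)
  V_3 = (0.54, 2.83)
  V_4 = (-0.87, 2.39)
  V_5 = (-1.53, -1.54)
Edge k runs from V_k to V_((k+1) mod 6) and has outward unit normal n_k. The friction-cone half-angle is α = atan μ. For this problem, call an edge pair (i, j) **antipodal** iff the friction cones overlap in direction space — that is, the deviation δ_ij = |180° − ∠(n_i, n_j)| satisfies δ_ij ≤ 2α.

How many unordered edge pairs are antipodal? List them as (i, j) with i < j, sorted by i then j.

count = 5; pairs: (0,3), (0,4), (1,4), (2,4), (2,5)

α = atan 0.4 = 21.80°;  2α = 43.60°
n_0 = (+0.8085, -0.5885)
n_1 = (+0.9963, -0.0858)
n_2 = (+0.8633, +0.5047)
n_3 = (-0.2979, +0.9546)
n_4 = (-0.9862, +0.1656)
n_5 = (-0.5537, -0.8327)
  (0,1): δ = 148.87°  ·
  (0,2): δ = 113.64°  ·
  (0,3): δ = 36.62°  ✓
  (0,4): δ = 26.52°  ✓
  (0,5): δ = 92.43°  ·
  (1,2): δ = 144.77°  ·
  (1,3): δ = 67.75°  ·
  (1,4): δ = 4.61°  ✓
  (1,5): δ = 61.30°  ·
  (2,3): δ = 102.98°  ·
  (2,4): δ = 39.84°  ✓
  (2,5): δ = 26.07°  ✓
  (3,4): δ = 116.86°  ·
  (3,5): δ = 50.95°  ·
  (4,5): δ = 114.09°  ·
antipodal pairs: 5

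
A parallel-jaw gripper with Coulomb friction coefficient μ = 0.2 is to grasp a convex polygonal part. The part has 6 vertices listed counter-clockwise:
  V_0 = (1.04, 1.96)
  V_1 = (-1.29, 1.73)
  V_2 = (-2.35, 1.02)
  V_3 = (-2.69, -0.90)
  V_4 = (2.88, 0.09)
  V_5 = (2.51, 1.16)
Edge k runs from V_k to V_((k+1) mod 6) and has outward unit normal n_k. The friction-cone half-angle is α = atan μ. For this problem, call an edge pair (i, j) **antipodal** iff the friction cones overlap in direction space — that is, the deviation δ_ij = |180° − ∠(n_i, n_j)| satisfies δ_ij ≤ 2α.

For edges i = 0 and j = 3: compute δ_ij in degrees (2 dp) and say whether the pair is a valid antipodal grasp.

α = atan 0.2 = 11.31°;  2α = 22.62°
edge 0: e_0 = (-2.33, -0.23);  n_0 = (-0.0982, +0.9952)
edge 3: e_3 = (+5.57, +0.99);  n_3 = (+0.1750, -0.9846)
∠(n_0, n_3) = 175.56°
δ = |180° − 175.56°| = 4.44°
4.44° ≤ 2α = 22.62°  →  valid

δ = 4.44°, valid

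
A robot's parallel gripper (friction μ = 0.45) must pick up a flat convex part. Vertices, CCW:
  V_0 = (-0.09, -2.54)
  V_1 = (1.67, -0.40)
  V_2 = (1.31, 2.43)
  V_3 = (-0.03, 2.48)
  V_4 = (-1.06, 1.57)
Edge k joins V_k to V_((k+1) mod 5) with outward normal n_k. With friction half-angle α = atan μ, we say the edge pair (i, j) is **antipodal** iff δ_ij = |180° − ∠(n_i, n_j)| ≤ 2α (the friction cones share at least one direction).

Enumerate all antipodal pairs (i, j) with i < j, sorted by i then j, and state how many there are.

count = 2; pairs: (0,3), (1,4)

α = atan 0.45 = 24.23°;  2α = 48.46°
n_0 = (+0.7723, -0.6352)
n_1 = (+0.9920, +0.1262)
n_2 = (+0.0373, +0.9993)
n_3 = (-0.6621, +0.7494)
n_4 = (-0.9733, -0.2297)
  (0,1): δ = 133.32°  ·
  (0,2): δ = 52.70°  ·
  (0,3): δ = 9.10°  ✓
  (0,4): δ = 52.71°  ·
  (1,2): δ = 99.39°  ·
  (1,3): δ = 55.79°  ·
  (1,4): δ = 6.03°  ✓
  (2,3): δ = 136.40°  ·
  (2,4): δ = 74.58°  ·
  (3,4): δ = 118.18°  ·
antipodal pairs: 2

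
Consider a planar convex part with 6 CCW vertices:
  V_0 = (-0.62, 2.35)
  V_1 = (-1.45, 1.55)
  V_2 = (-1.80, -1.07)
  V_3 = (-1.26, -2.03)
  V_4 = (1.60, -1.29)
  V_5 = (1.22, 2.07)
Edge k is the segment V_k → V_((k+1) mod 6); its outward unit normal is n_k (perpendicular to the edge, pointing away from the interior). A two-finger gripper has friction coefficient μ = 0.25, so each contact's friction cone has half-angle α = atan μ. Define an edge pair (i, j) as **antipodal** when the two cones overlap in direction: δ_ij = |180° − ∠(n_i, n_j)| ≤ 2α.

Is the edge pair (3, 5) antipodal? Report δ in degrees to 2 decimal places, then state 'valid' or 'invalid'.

δ = 23.16°, valid

α = atan 0.25 = 14.04°;  2α = 28.07°
edge 3: e_3 = (+2.86, +0.74);  n_3 = (+0.2505, -0.9681)
edge 5: e_5 = (-1.84, +0.28);  n_5 = (+0.1504, +0.9886)
∠(n_3, n_5) = 156.84°
δ = |180° − 156.84°| = 23.16°
23.16° ≤ 2α = 28.07°  →  valid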